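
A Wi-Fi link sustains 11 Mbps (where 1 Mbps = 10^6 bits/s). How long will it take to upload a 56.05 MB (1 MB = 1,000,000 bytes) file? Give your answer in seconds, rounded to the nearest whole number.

56.05 MB = 56,050,000 bytes = 448,400,000 bits
11 Mbps = 11,000,000 bits/s
time = 448,400,000 / 11,000,000 = 41 s

41 seconds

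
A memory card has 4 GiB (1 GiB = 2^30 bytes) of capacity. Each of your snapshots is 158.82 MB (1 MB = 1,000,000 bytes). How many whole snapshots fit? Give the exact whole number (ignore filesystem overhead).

Capacity: 4 GiB = 4,294,967,296 bytes
Per item: 158.82 MB = 158,820,000 bytes
⌊4,294,967,296 / 158,820,000⌋ = 27

27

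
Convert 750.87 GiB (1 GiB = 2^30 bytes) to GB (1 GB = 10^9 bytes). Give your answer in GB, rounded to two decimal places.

750.87 GiB × 1,073,741,824 bytes/GiB = 806,240,523,386.88 bytes
1 GB = 1,000,000,000 bytes
806,240,523,386.88 / 1,000,000,000 = 806.24 GB

806.24 GB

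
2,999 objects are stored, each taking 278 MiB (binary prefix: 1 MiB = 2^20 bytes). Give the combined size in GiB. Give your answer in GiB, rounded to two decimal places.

814.18 GiB

Total = 2,999 × 278 MiB = 833,722 MiB
= 833,722 × 1,048,576 bytes = 874,220,879,872 bytes
1 GiB = 1,073,741,824 bytes
874,220,879,872 / 1,073,741,824 = 814.18 GiB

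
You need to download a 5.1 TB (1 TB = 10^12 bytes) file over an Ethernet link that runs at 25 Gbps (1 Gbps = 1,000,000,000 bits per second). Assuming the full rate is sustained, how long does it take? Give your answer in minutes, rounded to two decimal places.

5.1 TB = 5,100,000,000,000 bytes = 40,800,000,000,000 bits
25 Gbps = 25,000,000,000 bits/s
time = 40,800,000,000,000 / 25,000,000,000 = 1,632.000 s
1,632.000 s / 60 = 27.20 minutes

27.20 minutes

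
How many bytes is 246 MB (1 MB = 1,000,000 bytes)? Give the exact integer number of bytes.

246 × 1,000,000 = 246,000,000 bytes  (1 MB = 10^6 bytes)

246,000,000 bytes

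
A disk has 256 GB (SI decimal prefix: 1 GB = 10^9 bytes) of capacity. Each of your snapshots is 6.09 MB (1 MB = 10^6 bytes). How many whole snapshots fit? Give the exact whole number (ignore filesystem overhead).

42,036

Capacity: 256 GB = 256,000,000,000 bytes
Per item: 6.09 MB = 6,090,000 bytes
⌊256,000,000,000 / 6,090,000⌋ = 42,036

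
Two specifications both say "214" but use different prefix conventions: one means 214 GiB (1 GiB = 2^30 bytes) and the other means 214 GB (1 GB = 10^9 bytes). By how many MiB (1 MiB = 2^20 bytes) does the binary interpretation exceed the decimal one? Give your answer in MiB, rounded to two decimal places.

15,049.70 MiB

214 GiB = 214 × 1,073,741,824 = 229,780,750,336 bytes
214 GB = 214 × 1,000,000,000 = 214,000,000,000 bytes
difference = 15,780,750,336 bytes
15,780,750,336 / 1,048,576 = 15,049.70 MiB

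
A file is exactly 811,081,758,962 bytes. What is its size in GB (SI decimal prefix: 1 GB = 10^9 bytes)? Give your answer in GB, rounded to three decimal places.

811,081,758,962 bytes given.
1 GB = 1,000,000,000 bytes
811,081,758,962 / 1,000,000,000 = 811.082 GB

811.082 GB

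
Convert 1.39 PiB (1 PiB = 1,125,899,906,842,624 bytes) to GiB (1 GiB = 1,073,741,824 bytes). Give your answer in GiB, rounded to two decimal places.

1.39 PiB = 1.39 × 2^50 bytes = 1,565,000,870,511,247.36 bytes
1 GiB = 2^30 bytes = 1,073,741,824 bytes
1,565,000,870,511,247.36 / 1,073,741,824 = 1,457,520.64 GiB

1,457,520.64 GiB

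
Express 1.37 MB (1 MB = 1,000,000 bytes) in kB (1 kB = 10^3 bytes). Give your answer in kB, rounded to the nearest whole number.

1.37 MB × 1,000,000 bytes/MB = 1,370,000 bytes
1 kB = 1,000 bytes
1,370,000 / 1,000 = 1,370 kB

1,370 kB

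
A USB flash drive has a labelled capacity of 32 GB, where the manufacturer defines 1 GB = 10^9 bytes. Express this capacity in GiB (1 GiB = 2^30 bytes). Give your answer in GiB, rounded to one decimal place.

32 GB × 1,000,000,000 bytes/GB = 32,000,000,000 bytes
1 GiB = 2^30 bytes = 1,073,741,824 bytes
32,000,000,000 / 1,073,741,824 = 29.8 GiB

29.8 GiB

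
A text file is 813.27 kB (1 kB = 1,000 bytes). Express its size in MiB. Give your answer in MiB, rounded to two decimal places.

0.78 MiB

813.27 kB × 1,000 bytes/kB = 813,270 bytes
1 MiB = 1,048,576 bytes
813,270 / 1,048,576 = 0.78 MiB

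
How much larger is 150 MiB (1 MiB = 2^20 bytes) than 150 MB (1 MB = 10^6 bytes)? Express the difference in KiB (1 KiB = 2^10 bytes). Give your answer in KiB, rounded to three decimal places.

7,115.625 KiB

150 MiB = 150 × 1,048,576 = 157,286,400 bytes
150 MB = 150 × 1,000,000 = 150,000,000 bytes
difference = 7,286,400 bytes
7,286,400 / 1,024 = 7,115.625 KiB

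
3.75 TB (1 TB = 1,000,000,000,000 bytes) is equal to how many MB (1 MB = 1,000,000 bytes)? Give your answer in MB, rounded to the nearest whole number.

3,750,000 MB

3.75 TB = 3.75 × 10^12 bytes = 3,750,000,000,000 bytes
1 MB = 10^6 bytes = 1,000,000 bytes
3,750,000,000,000 / 1,000,000 = 3,750,000 MB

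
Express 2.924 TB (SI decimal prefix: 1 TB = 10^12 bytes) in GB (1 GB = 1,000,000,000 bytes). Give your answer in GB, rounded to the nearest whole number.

2,924 GB

2.924 TB × 1,000,000,000,000 bytes/TB = 2,924,000,000,000 bytes
1 GB = 1,000,000,000 bytes
2,924,000,000,000 / 1,000,000,000 = 2,924 GB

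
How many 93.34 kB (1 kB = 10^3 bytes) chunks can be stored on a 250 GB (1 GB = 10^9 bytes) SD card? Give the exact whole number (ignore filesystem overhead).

Capacity: 250 GB = 250,000,000,000 bytes
Per item: 93.34 kB = 93,340 bytes
⌊250,000,000,000 / 93,340⌋ = 2,678,380

2,678,380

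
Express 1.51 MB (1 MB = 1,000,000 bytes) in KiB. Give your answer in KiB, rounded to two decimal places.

1,474.61 KiB

1.51 MB × 1,000,000 bytes/MB = 1,510,000 bytes
1 KiB = 1,024 bytes
1,510,000 / 1,024 = 1,474.61 KiB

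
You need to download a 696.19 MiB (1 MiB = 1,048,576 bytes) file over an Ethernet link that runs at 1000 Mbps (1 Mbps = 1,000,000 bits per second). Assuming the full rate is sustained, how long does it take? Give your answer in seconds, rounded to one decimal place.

5.8 seconds

696.19 MiB = 730,008,125.44 bytes = 5,840,065,003.52 bits
1000 Mbps = 1,000,000,000 bits/s
time = 5,840,065,003.52 / 1,000,000,000 = 5.8 s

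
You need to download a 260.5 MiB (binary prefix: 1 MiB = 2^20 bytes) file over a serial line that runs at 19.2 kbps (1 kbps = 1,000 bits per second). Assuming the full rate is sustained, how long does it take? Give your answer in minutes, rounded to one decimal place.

1,896.9 minutes

260.5 MiB = 273,154,048 bytes = 2,185,232,384 bits
19.2 kbps = 19,200 bits/s
time = 2,185,232,384 / 19,200 = 113,814.19 s
113,814.19 s / 60 = 1,896.9 minutes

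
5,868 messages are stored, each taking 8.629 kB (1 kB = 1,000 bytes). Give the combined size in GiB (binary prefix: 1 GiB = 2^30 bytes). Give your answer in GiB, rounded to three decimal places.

0.047 GiB

Total = 5,868 × 8.629 kB = 50634.972 kB
= 50634.972 × 1,000 bytes = 50,634,972 bytes
1 GiB = 1,073,741,824 bytes
50,634,972 / 1,073,741,824 = 0.047 GiB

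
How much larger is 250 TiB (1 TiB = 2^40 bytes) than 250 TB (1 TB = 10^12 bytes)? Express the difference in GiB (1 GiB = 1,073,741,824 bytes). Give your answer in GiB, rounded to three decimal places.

23,169.356 GiB

250 TiB = 250 × 1,099,511,627,776 = 274,877,906,944,000 bytes
250 TB = 250 × 1,000,000,000,000 = 250,000,000,000,000 bytes
difference = 24,877,906,944,000 bytes
24,877,906,944,000 / 1,073,741,824 = 23,169.356 GiB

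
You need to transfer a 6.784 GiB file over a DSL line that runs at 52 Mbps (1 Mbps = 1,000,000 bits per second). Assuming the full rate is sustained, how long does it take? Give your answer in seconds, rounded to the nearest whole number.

1,121 seconds

6.784 GiB = 7,284,264,534.016 bytes = 58,274,116,272.128 bits
52 Mbps = 52,000,000 bits/s
time = 58,274,116,272.128 / 52,000,000 = 1,121 s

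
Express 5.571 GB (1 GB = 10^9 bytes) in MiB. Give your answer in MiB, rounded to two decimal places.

5,312.92 MiB

5.571 GB = 5.571 × 10^9 bytes = 5,571,000,000 bytes
1 MiB = 1,048,576 bytes
5,571,000,000 / 1,048,576 = 5,312.92 MiB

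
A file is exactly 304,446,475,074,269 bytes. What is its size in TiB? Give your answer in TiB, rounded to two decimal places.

276.89 TiB

304,446,475,074,269 bytes given.
1 TiB = 1,099,511,627,776 bytes
304,446,475,074,269 / 1,099,511,627,776 = 276.89 TiB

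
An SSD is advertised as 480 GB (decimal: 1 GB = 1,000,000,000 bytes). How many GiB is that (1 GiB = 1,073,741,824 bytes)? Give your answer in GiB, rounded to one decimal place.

447.0 GiB

480 GB = 480 × 10^9 bytes = 480,000,000,000 bytes
1 GiB = 2^30 bytes = 1,073,741,824 bytes
480,000,000,000 / 1,073,741,824 = 447.0 GiB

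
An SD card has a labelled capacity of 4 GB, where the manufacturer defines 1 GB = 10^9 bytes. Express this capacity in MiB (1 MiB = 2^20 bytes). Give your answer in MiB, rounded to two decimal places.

3,814.70 MiB

4 GB = 4 × 10^9 bytes = 4,000,000,000 bytes
1 MiB = 2^20 bytes = 1,048,576 bytes
4,000,000,000 / 1,048,576 = 3,814.70 MiB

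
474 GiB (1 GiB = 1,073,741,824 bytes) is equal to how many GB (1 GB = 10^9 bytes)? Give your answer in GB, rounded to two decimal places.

508.95 GB

474 GiB = 474 × 2^30 bytes = 508,953,624,576 bytes
1 GB = 10^9 bytes = 1,000,000,000 bytes
508,953,624,576 / 1,000,000,000 = 508.95 GB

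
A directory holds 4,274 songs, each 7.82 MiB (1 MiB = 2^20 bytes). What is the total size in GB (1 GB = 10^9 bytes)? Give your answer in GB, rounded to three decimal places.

35.046 GB

Total = 4,274 × 7.82 MiB = 33422.68 MiB
= 33422.68 × 1,048,576 bytes = 35,046,220,103.68 bytes
1 GB = 1,000,000,000 bytes
35,046,220,103.68 / 1,000,000,000 = 35.046 GB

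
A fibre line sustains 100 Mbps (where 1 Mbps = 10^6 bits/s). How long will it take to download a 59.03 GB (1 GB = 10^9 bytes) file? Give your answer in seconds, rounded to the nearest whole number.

4,722 seconds

59.03 GB = 59,030,000,000 bytes = 472,240,000,000 bits
100 Mbps = 100,000,000 bits/s
time = 472,240,000,000 / 100,000,000 = 4,722 s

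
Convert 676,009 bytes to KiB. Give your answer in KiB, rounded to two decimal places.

676,009 bytes given.
1 KiB = 2^10 bytes = 1,024 bytes
676,009 / 1,024 = 660.17 KiB

660.17 KiB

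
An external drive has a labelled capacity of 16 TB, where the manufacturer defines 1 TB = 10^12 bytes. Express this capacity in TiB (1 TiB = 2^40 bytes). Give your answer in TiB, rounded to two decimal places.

14.55 TiB

16 TB = 16 × 10^12 bytes = 16,000,000,000,000 bytes
1 TiB = 2^40 bytes = 1,099,511,627,776 bytes
16,000,000,000,000 / 1,099,511,627,776 = 14.55 TiB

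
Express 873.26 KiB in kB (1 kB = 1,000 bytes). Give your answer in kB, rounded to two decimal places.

894.22 kB

873.26 KiB = 873.26 × 2^10 bytes = 894,218.24 bytes
1 kB = 10^3 bytes = 1,000 bytes
894,218.24 / 1,000 = 894.22 kB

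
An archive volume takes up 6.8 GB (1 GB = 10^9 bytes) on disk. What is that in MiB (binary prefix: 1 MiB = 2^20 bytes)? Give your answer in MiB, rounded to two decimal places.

6.8 GB × 1,000,000,000 bytes/GB = 6,800,000,000 bytes
1 MiB = 1,048,576 bytes
6,800,000,000 / 1,048,576 = 6,484.99 MiB

6,484.99 MiB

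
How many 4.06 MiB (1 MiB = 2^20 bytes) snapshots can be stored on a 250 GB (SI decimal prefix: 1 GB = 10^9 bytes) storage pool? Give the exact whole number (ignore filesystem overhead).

58,723

Capacity: 250 GB = 250,000,000,000 bytes
Per item: 4.06 MiB = 4,257,218.56 bytes
⌊250,000,000,000 / 4,257,218.56⌋ = 58,723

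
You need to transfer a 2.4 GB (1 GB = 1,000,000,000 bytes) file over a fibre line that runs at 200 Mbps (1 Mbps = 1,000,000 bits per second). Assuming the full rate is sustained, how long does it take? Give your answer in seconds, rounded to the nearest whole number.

96 seconds

2.4 GB = 2,400,000,000 bytes = 19,200,000,000 bits
200 Mbps = 200,000,000 bits/s
time = 19,200,000,000 / 200,000,000 = 96 s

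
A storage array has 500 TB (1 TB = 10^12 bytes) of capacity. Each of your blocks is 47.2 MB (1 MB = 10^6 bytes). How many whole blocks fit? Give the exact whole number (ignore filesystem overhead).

10,593,220

Capacity: 500 TB = 500,000,000,000,000 bytes
Per item: 47.2 MB = 47,200,000 bytes
⌊500,000,000,000,000 / 47,200,000⌋ = 10,593,220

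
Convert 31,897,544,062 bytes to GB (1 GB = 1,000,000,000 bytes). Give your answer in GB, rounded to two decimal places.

31,897,544,062 bytes given.
1 GB = 1,000,000,000 bytes
31,897,544,062 / 1,000,000,000 = 31.90 GB

31.90 GB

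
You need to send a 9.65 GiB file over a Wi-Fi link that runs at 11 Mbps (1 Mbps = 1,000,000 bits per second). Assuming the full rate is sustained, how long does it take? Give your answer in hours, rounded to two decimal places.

2.09 hours

9.65 GiB = 10,361,608,601.6 bytes = 82,892,868,812.8 bits
11 Mbps = 11,000,000 bits/s
time = 82,892,868,812.8 / 11,000,000 = 7,535.7153 s
7,535.7153 s / 3600 = 2.09 hours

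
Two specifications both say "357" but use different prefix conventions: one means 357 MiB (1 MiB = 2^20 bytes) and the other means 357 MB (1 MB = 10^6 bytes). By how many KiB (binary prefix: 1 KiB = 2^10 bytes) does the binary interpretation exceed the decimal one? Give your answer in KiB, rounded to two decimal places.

357 MiB = 357 × 1,048,576 = 374,341,632 bytes
357 MB = 357 × 1,000,000 = 357,000,000 bytes
difference = 17,341,632 bytes
17,341,632 / 1,024 = 16,935.19 KiB

16,935.19 KiB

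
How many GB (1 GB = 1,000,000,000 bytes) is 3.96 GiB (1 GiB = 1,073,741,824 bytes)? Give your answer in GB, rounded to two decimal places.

4.25 GB

3.96 GiB = 3.96 × 2^30 bytes = 4,252,017,623.04 bytes
1 GB = 1,000,000,000 bytes
4,252,017,623.04 / 1,000,000,000 = 4.25 GB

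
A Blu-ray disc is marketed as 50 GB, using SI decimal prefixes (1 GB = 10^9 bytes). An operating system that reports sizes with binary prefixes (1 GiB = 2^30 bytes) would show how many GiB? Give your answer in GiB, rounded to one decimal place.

50 GB = 50 × 10^9 bytes = 50,000,000,000 bytes
1 GiB = 2^30 bytes = 1,073,741,824 bytes
50,000,000,000 / 1,073,741,824 = 46.6 GiB

46.6 GiB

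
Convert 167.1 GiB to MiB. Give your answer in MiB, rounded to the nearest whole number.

171,110 MiB

167.1 GiB = 167.1 × 2^30 bytes = 179,422,258,790.4 bytes
1 MiB = 2^20 bytes = 1,048,576 bytes
179,422,258,790.4 / 1,048,576 = 171,110 MiB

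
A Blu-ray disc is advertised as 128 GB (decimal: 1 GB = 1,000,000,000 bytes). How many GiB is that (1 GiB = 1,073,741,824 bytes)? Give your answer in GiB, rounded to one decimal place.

119.2 GiB

128 GB = 128 × 10^9 bytes = 128,000,000,000 bytes
1 GiB = 1,073,741,824 bytes
128,000,000,000 / 1,073,741,824 = 119.2 GiB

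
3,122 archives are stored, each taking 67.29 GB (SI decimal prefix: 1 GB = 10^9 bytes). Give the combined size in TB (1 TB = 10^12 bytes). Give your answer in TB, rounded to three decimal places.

Total = 3,122 × 67.29 GB = 210079.38 GB
= 210079.38 × 1,000,000,000 bytes = 210,079,380,000,000 bytes
1 TB = 1,000,000,000,000 bytes
210,079,380,000,000 / 1,000,000,000,000 = 210.079 TB

210.079 TB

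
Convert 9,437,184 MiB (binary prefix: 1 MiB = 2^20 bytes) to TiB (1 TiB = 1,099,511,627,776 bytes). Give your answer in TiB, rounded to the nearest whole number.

9 TiB

9,437,184 MiB = 9,437,184 × 2^20 bytes = 9,895,604,649,984 bytes
1 TiB = 2^40 bytes = 1,099,511,627,776 bytes
9,895,604,649,984 / 1,099,511,627,776 = 9 TiB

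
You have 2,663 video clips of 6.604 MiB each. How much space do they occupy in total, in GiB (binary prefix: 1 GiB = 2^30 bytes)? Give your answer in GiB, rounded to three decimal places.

17.174 GiB

Total = 2,663 × 6.604 MiB = 17586.452 MiB
= 17586.452 × 1,048,576 bytes = 18,440,731,492.352 bytes
1 GiB = 1,073,741,824 bytes
18,440,731,492.352 / 1,073,741,824 = 17.174 GiB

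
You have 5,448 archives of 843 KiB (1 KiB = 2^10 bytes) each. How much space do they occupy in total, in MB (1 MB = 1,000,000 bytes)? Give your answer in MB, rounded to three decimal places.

Total = 5,448 × 843 KiB = 4,592,664 KiB
= 4,592,664 × 1,024 bytes = 4,702,887,936 bytes
1 MB = 1,000,000 bytes
4,702,887,936 / 1,000,000 = 4,702.888 MB

4,702.888 MB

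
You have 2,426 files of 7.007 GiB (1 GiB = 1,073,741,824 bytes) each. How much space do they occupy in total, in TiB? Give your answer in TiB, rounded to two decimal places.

16.60 TiB

Total = 2,426 × 7.007 GiB = 16998.982 GiB
= 16998.982 × 1,073,741,824 bytes = 18,252,517,938,823.168 bytes
1 TiB = 1,099,511,627,776 bytes
18,252,517,938,823.168 / 1,099,511,627,776 = 16.60 TiB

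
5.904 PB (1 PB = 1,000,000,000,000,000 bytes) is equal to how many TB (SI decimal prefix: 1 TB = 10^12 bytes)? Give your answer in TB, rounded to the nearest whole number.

5.904 PB = 5.904 × 10^15 bytes = 5,904,000,000,000,000 bytes
1 TB = 1,000,000,000,000 bytes
5,904,000,000,000,000 / 1,000,000,000,000 = 5,904 TB

5,904 TB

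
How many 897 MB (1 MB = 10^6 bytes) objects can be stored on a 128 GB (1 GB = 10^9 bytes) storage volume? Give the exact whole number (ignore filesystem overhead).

142

Capacity: 128 GB = 128,000,000,000 bytes
Per item: 897 MB = 897,000,000 bytes
⌊128,000,000,000 / 897,000,000⌋ = 142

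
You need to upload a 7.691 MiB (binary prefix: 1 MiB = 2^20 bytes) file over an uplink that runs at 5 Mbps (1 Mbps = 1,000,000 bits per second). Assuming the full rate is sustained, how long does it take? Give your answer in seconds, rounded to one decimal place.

7.691 MiB = 8,064,598.016 bytes = 64,516,784.128 bits
5 Mbps = 5,000,000 bits/s
time = 64,516,784.128 / 5,000,000 = 12.9 s

12.9 seconds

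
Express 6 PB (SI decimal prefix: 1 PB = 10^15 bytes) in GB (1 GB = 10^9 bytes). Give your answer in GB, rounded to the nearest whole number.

6,000,000 GB

6 PB × 1,000,000,000,000,000 bytes/PB = 6,000,000,000,000,000 bytes
1 GB = 10^9 bytes = 1,000,000,000 bytes
6,000,000,000,000,000 / 1,000,000,000 = 6,000,000 GB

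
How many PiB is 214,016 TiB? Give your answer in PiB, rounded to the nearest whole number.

214,016 TiB = 214,016 × 2^40 bytes = 235,313,080,530,108,416 bytes
1 PiB = 1,125,899,906,842,624 bytes
235,313,080,530,108,416 / 1,125,899,906,842,624 = 209 PiB

209 PiB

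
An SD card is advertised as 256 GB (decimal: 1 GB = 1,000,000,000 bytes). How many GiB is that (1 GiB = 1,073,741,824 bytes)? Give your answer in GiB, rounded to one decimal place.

256 GB × 1,000,000,000 bytes/GB = 256,000,000,000 bytes
1 GiB = 1,073,741,824 bytes
256,000,000,000 / 1,073,741,824 = 238.4 GiB

238.4 GiB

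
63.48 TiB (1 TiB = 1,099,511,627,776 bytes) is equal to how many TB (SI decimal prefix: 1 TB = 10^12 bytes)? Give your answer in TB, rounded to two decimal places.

69.80 TB

63.48 TiB = 63.48 × 2^40 bytes = 69,796,998,131,220.48 bytes
1 TB = 10^12 bytes = 1,000,000,000,000 bytes
69,796,998,131,220.48 / 1,000,000,000,000 = 69.80 TB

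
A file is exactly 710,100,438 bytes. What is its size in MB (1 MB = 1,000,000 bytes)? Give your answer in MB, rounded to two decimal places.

710,100,438 bytes given.
1 MB = 10^6 bytes = 1,000,000 bytes
710,100,438 / 1,000,000 = 710.10 MB

710.10 MB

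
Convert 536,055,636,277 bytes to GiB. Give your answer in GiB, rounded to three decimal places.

499.241 GiB

536,055,636,277 bytes given.
1 GiB = 1,073,741,824 bytes
536,055,636,277 / 1,073,741,824 = 499.241 GiB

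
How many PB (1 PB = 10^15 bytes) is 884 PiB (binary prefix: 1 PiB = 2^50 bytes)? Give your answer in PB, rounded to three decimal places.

995.296 PB

884 PiB = 884 × 2^50 bytes = 995,295,517,648,879,616 bytes
1 PB = 10^15 bytes = 1,000,000,000,000,000 bytes
995,295,517,648,879,616 / 1,000,000,000,000,000 = 995.296 PB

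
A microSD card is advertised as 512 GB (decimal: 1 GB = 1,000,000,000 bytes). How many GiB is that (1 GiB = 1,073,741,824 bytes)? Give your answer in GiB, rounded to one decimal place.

476.8 GiB

512 GB = 512 × 10^9 bytes = 512,000,000,000 bytes
1 GiB = 1,073,741,824 bytes
512,000,000,000 / 1,073,741,824 = 476.8 GiB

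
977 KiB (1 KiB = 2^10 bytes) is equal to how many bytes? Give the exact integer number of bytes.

977 × 1,024 = 1,000,448 bytes  (1 KiB = 2^10 bytes)

1,000,448 bytes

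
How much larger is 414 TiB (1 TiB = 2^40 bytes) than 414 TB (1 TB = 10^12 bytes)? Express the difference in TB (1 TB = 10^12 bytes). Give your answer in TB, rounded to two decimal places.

41.20 TB

414 TiB = 414 × 1,099,511,627,776 = 455,197,813,899,264 bytes
414 TB = 414 × 1,000,000,000,000 = 414,000,000,000,000 bytes
difference = 41,197,813,899,264 bytes
41,197,813,899,264 / 1,000,000,000,000 = 41.20 TB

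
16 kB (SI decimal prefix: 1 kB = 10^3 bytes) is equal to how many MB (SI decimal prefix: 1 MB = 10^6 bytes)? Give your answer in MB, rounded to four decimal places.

0.0160 MB

16 kB = 16 × 10^3 bytes = 16,000 bytes
1 MB = 10^6 bytes = 1,000,000 bytes
16,000 / 1,000,000 = 0.0160 MB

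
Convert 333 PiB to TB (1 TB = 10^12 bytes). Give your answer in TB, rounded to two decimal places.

374,924.67 TB

333 PiB × 1,125,899,906,842,624 bytes/PiB = 374,924,668,978,593,792 bytes
1 TB = 1,000,000,000,000 bytes
374,924,668,978,593,792 / 1,000,000,000,000 = 374,924.67 TB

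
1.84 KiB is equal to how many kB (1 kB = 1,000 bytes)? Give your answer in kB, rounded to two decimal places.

1.88 kB

1.84 KiB × 1,024 bytes/KiB = 1,884.16 bytes
1 kB = 1,000 bytes
1,884.16 / 1,000 = 1.88 kB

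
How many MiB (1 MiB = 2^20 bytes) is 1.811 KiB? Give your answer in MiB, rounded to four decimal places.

0.0018 MiB

1.811 KiB = 1.811 × 2^10 bytes = 1,854.464 bytes
1 MiB = 1,048,576 bytes
1,854.464 / 1,048,576 = 0.0018 MiB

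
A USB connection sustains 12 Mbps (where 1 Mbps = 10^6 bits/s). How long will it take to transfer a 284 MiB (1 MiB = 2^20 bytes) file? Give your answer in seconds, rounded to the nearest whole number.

284 MiB = 297,795,584 bytes = 2,382,364,672 bits
12 Mbps = 12,000,000 bits/s
time = 2,382,364,672 / 12,000,000 = 199 s

199 seconds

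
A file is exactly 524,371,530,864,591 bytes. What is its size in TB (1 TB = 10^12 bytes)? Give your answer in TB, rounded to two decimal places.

524,371,530,864,591 bytes given.
1 TB = 10^12 bytes = 1,000,000,000,000 bytes
524,371,530,864,591 / 1,000,000,000,000 = 524.37 TB

524.37 TB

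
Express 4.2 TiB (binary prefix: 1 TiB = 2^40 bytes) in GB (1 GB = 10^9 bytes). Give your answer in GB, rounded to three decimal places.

4.2 TiB = 4.2 × 2^40 bytes = 4,617,948,836,659.2 bytes
1 GB = 1,000,000,000 bytes
4,617,948,836,659.2 / 1,000,000,000 = 4,617.949 GB

4,617.949 GB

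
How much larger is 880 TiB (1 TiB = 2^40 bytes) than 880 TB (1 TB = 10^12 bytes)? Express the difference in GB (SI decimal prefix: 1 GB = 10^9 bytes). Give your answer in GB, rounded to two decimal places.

880 TiB = 880 × 1,099,511,627,776 = 967,570,232,442,880 bytes
880 TB = 880 × 1,000,000,000,000 = 880,000,000,000,000 bytes
difference = 87,570,232,442,880 bytes
87,570,232,442,880 / 1,000,000,000 = 87,570.23 GB

87,570.23 GB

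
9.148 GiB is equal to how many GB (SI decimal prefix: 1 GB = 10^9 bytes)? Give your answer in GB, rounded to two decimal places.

9.82 GB

9.148 GiB = 9.148 × 2^30 bytes = 9,822,590,205.952 bytes
1 GB = 10^9 bytes = 1,000,000,000 bytes
9,822,590,205.952 / 1,000,000,000 = 9.82 GB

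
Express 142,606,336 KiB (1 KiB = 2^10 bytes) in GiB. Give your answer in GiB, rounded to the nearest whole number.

142,606,336 KiB = 142,606,336 × 2^10 bytes = 146,028,888,064 bytes
1 GiB = 1,073,741,824 bytes
146,028,888,064 / 1,073,741,824 = 136 GiB

136 GiB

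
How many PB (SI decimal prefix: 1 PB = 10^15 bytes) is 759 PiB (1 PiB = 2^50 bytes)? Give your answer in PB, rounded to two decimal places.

759 PiB = 759 × 2^50 bytes = 854,558,029,293,551,616 bytes
1 PB = 10^15 bytes = 1,000,000,000,000,000 bytes
854,558,029,293,551,616 / 1,000,000,000,000,000 = 854.56 PB

854.56 PB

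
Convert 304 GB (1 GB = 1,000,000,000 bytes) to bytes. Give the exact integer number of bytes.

304 × 1,000,000,000 = 304,000,000,000 bytes  (1 GB = 10^9 bytes)

304,000,000,000 bytes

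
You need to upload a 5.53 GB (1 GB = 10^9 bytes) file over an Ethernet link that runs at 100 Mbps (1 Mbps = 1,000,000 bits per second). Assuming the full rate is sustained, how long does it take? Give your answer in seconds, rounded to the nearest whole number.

5.53 GB = 5,530,000,000 bytes = 44,240,000,000 bits
100 Mbps = 100,000,000 bits/s
time = 44,240,000,000 / 100,000,000 = 442 s

442 seconds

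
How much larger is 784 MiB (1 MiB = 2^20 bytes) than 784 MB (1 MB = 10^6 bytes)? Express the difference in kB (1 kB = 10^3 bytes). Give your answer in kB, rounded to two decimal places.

784 MiB = 784 × 1,048,576 = 822,083,584 bytes
784 MB = 784 × 1,000,000 = 784,000,000 bytes
difference = 38,083,584 bytes
38,083,584 / 1,000 = 38,083.58 kB

38,083.58 kB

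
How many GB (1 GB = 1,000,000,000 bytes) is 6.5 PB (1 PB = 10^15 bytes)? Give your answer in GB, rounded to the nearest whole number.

6,500,000 GB

6.5 PB = 6.5 × 10^15 bytes = 6,500,000,000,000,000 bytes
1 GB = 1,000,000,000 bytes
6,500,000,000,000,000 / 1,000,000,000 = 6,500,000 GB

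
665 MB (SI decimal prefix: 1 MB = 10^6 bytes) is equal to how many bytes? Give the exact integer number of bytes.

665,000,000 bytes

665 × 1,000,000 = 665,000,000 bytes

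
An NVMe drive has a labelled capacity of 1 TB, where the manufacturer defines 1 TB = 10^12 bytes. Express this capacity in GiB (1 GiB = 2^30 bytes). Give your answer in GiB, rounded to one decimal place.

931.3 GiB

1 TB = 1 × 10^12 bytes = 1,000,000,000,000 bytes
1 GiB = 1,073,741,824 bytes
1,000,000,000,000 / 1,073,741,824 = 931.3 GiB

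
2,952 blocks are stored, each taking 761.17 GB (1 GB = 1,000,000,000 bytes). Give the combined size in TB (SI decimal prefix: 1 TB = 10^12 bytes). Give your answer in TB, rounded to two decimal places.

Total = 2,952 × 761.17 GB = 2246973.84 GB
= 2246973.84 × 1,000,000,000 bytes = 2,246,973,840,000,000 bytes
1 TB = 1,000,000,000,000 bytes
2,246,973,840,000,000 / 1,000,000,000,000 = 2,246.97 TB

2,246.97 TB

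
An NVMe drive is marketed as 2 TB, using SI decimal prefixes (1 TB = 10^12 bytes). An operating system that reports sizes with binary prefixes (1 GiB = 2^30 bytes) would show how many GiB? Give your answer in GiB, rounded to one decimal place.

1,862.6 GiB

2 TB = 2 × 10^12 bytes = 2,000,000,000,000 bytes
1 GiB = 2^30 bytes = 1,073,741,824 bytes
2,000,000,000,000 / 1,073,741,824 = 1,862.6 GiB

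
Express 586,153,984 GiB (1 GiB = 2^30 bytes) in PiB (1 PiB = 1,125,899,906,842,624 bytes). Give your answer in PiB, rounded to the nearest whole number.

559 PiB

586,153,984 GiB = 586,153,984 × 2^30 bytes = 629,378,047,925,026,816 bytes
1 PiB = 2^50 bytes = 1,125,899,906,842,624 bytes
629,378,047,925,026,816 / 1,125,899,906,842,624 = 559 PiB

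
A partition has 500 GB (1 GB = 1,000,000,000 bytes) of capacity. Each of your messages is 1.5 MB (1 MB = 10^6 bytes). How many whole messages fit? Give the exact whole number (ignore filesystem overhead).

333,333

Capacity: 500 GB = 500,000,000,000 bytes
Per item: 1.5 MB = 1,500,000 bytes
⌊500,000,000,000 / 1,500,000⌋ = 333,333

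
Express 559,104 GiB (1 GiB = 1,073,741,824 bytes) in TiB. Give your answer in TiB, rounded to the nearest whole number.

546 TiB

559,104 GiB = 559,104 × 2^30 bytes = 600,333,348,765,696 bytes
1 TiB = 1,099,511,627,776 bytes
600,333,348,765,696 / 1,099,511,627,776 = 546 TiB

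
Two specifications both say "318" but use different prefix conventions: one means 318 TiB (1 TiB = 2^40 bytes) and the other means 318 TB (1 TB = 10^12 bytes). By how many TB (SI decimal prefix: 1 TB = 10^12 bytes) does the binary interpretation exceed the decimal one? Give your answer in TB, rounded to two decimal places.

318 TiB = 318 × 1,099,511,627,776 = 349,644,697,632,768 bytes
318 TB = 318 × 1,000,000,000,000 = 318,000,000,000,000 bytes
difference = 31,644,697,632,768 bytes
31,644,697,632,768 / 1,000,000,000,000 = 31.64 TB

31.64 TB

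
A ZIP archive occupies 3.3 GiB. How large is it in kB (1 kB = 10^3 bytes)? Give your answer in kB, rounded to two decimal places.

3.3 GiB = 3.3 × 2^30 bytes = 3,543,348,019.2 bytes
1 kB = 10^3 bytes = 1,000 bytes
3,543,348,019.2 / 1,000 = 3,543,348.02 kB

3,543,348.02 kB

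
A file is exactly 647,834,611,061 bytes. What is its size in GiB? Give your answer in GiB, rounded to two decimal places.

647,834,611,061 bytes given.
1 GiB = 2^30 bytes = 1,073,741,824 bytes
647,834,611,061 / 1,073,741,824 = 603.34 GiB

603.34 GiB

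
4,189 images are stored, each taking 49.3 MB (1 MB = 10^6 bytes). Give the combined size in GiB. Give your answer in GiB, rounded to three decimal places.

192.335 GiB

Total = 4,189 × 49.3 MB = 206517.7 MB
= 206517.7 × 1,000,000 bytes = 206,517,700,000 bytes
1 GiB = 1,073,741,824 bytes
206,517,700,000 / 1,073,741,824 = 192.335 GiB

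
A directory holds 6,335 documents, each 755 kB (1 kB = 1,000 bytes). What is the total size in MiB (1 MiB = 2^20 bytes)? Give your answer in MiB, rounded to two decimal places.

4,561.35 MiB

Total = 6,335 × 755 kB = 4,782,925 kB
= 4,782,925 × 1,000 bytes = 4,782,925,000 bytes
1 MiB = 1,048,576 bytes
4,782,925,000 / 1,048,576 = 4,561.35 MiB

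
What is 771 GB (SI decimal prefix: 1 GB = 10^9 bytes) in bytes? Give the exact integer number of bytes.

771,000,000,000 bytes

771 × 1,000,000,000 = 771,000,000,000 bytes  (1 GB = 10^9 bytes)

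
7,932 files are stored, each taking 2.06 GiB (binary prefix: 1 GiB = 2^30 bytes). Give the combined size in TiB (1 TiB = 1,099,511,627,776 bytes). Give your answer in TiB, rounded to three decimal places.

Total = 7,932 × 2.06 GiB = 16339.92 GiB
= 16339.92 × 1,073,741,824 bytes = 17,544,855,504,814.08 bytes
1 TiB = 1,099,511,627,776 bytes
17,544,855,504,814.08 / 1,099,511,627,776 = 15.957 TiB

15.957 TiB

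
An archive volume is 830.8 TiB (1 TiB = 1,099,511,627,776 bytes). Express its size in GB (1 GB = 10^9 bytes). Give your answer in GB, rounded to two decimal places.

830.8 TiB × 1,099,511,627,776 bytes/TiB = 913,474,260,356,300.8 bytes
1 GB = 1,000,000,000 bytes
913,474,260,356,300.8 / 1,000,000,000 = 913,474.26 GB

913,474.26 GB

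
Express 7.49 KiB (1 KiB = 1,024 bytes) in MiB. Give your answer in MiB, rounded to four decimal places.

0.0073 MiB

7.49 KiB = 7.49 × 2^10 bytes = 7,669.76 bytes
1 MiB = 2^20 bytes = 1,048,576 bytes
7,669.76 / 1,048,576 = 0.0073 MiB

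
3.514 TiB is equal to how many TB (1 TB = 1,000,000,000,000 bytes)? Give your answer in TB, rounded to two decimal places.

3.86 TB

3.514 TiB = 3.514 × 2^40 bytes = 3,863,683,860,004.864 bytes
1 TB = 1,000,000,000,000 bytes
3,863,683,860,004.864 / 1,000,000,000,000 = 3.86 TB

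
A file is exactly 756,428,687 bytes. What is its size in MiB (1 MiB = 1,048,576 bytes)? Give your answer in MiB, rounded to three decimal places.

721.387 MiB

756,428,687 bytes given.
1 MiB = 1,048,576 bytes
756,428,687 / 1,048,576 = 721.387 MiB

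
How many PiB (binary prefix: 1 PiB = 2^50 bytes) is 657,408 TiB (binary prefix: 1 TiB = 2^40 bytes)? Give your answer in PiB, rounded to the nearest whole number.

657,408 TiB = 657,408 × 2^40 bytes = 722,827,740,192,964,608 bytes
1 PiB = 2^50 bytes = 1,125,899,906,842,624 bytes
722,827,740,192,964,608 / 1,125,899,906,842,624 = 642 PiB

642 PiB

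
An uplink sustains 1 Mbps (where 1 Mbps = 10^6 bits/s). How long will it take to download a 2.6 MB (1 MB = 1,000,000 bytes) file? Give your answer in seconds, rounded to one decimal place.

2.6 MB = 2,600,000 bytes = 20,800,000 bits
1 Mbps = 1,000,000 bits/s
time = 20,800,000 / 1,000,000 = 20.8 s

20.8 seconds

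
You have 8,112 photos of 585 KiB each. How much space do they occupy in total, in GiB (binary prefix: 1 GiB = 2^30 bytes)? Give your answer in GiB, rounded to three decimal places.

4.526 GiB

Total = 8,112 × 585 KiB = 4,745,520 KiB
= 4,745,520 × 1,024 bytes = 4,859,412,480 bytes
1 GiB = 1,073,741,824 bytes
4,859,412,480 / 1,073,741,824 = 4.526 GiB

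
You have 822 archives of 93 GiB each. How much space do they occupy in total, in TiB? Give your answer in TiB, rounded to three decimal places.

Total = 822 × 93 GiB = 76,446 GiB
= 76,446 × 1,073,741,824 bytes = 82,083,267,477,504 bytes
1 TiB = 1,099,511,627,776 bytes
82,083,267,477,504 / 1,099,511,627,776 = 74.654 TiB

74.654 TiB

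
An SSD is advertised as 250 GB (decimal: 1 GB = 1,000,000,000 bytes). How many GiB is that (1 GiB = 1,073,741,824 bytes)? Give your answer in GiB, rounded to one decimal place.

250 GB = 250 × 10^9 bytes = 250,000,000,000 bytes
1 GiB = 1,073,741,824 bytes
250,000,000,000 / 1,073,741,824 = 232.8 GiB

232.8 GiB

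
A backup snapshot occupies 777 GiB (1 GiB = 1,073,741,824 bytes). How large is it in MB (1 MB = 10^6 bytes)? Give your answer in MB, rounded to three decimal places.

834,297.397 MB

777 GiB × 1,073,741,824 bytes/GiB = 834,297,397,248 bytes
1 MB = 1,000,000 bytes
834,297,397,248 / 1,000,000 = 834,297.397 MB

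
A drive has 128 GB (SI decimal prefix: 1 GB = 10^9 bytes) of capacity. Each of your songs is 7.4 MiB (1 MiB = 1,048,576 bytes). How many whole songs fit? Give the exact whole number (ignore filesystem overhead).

16,495

Capacity: 128 GB = 128,000,000,000 bytes
Per item: 7.4 MiB = 7,759,462.4 bytes
⌊128,000,000,000 / 7,759,462.4⌋ = 16,495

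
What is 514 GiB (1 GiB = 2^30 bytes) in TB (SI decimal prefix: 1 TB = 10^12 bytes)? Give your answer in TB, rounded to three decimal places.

514 GiB = 514 × 2^30 bytes = 551,903,297,536 bytes
1 TB = 1,000,000,000,000 bytes
551,903,297,536 / 1,000,000,000,000 = 0.552 TB

0.552 TB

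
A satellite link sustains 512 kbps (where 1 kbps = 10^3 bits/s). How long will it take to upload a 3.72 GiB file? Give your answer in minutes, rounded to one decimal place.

1,040.2 minutes

3.72 GiB = 3,994,319,585.28 bytes = 31,954,556,682.24 bits
512 kbps = 512,000 bits/s
time = 31,954,556,682.24 / 512,000 = 62,411.24 s
62,411.24 s / 60 = 1,040.2 minutes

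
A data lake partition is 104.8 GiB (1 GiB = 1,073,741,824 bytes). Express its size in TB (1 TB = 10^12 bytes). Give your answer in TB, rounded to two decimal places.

104.8 GiB × 1,073,741,824 bytes/GiB = 112,528,143,155.2 bytes
1 TB = 10^12 bytes = 1,000,000,000,000 bytes
112,528,143,155.2 / 1,000,000,000,000 = 0.11 TB

0.11 TB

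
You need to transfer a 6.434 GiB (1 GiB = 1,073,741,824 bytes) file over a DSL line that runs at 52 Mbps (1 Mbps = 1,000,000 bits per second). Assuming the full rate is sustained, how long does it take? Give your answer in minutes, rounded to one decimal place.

17.7 minutes

6.434 GiB = 6,908,454,895.616 bytes = 55,267,639,164.928 bits
52 Mbps = 52,000,000 bits/s
time = 55,267,639,164.928 / 52,000,000 = 1,062.84 s
1,062.84 s / 60 = 17.7 minutes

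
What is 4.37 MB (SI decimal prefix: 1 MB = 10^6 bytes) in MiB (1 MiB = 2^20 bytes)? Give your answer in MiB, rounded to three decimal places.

4.168 MiB

4.37 MB = 4.37 × 10^6 bytes = 4,370,000 bytes
1 MiB = 1,048,576 bytes
4,370,000 / 1,048,576 = 4.168 MiB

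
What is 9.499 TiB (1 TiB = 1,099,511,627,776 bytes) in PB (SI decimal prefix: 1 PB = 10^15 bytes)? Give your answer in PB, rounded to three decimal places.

0.010 PB

9.499 TiB = 9.499 × 2^40 bytes = 10,444,260,952,244.224 bytes
1 PB = 1,000,000,000,000,000 bytes
10,444,260,952,244.224 / 1,000,000,000,000,000 = 0.010 PB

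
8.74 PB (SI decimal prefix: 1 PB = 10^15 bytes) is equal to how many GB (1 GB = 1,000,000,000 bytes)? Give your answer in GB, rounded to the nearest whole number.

8.74 PB = 8.74 × 10^15 bytes = 8,740,000,000,000,000 bytes
1 GB = 10^9 bytes = 1,000,000,000 bytes
8,740,000,000,000,000 / 1,000,000,000 = 8,740,000 GB

8,740,000 GB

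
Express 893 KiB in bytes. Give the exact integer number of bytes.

914,432 bytes

893 × 1,024 = 914,432 bytes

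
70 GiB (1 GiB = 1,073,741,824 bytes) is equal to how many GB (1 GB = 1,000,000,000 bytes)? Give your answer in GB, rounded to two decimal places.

75.16 GB

70 GiB × 1,073,741,824 bytes/GiB = 75,161,927,680 bytes
1 GB = 1,000,000,000 bytes
75,161,927,680 / 1,000,000,000 = 75.16 GB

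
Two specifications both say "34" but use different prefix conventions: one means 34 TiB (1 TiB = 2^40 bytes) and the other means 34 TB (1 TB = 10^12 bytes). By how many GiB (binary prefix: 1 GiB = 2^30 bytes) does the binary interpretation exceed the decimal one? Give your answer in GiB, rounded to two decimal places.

34 TiB = 34 × 1,099,511,627,776 = 37,383,395,344,384 bytes
34 TB = 34 × 1,000,000,000,000 = 34,000,000,000,000 bytes
difference = 3,383,395,344,384 bytes
3,383,395,344,384 / 1,073,741,824 = 3,151.03 GiB

3,151.03 GiB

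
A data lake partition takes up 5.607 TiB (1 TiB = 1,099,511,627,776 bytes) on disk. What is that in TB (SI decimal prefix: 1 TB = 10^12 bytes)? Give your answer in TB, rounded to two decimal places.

6.16 TB

5.607 TiB × 1,099,511,627,776 bytes/TiB = 6,164,961,696,940.032 bytes
1 TB = 10^12 bytes = 1,000,000,000,000 bytes
6,164,961,696,940.032 / 1,000,000,000,000 = 6.16 TB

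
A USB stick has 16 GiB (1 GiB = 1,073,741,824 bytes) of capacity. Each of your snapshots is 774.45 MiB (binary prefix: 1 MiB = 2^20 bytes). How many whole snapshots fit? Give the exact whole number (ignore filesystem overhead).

Capacity: 16 GiB = 17,179,869,184 bytes
Per item: 774.45 MiB = 812,069,683.2 bytes
⌊17,179,869,184 / 812,069,683.2⌋ = 21

21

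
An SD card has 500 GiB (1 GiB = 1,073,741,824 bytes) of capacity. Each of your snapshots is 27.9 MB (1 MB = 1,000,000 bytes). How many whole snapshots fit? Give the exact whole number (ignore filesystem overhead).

19,242

Capacity: 500 GiB = 536,870,912,000 bytes
Per item: 27.9 MB = 27,900,000 bytes
⌊536,870,912,000 / 27,900,000⌋ = 19,242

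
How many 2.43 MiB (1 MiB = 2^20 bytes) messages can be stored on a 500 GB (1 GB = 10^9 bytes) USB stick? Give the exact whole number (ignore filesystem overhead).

Capacity: 500 GB = 500,000,000,000 bytes
Per item: 2.43 MiB = 2,548,039.68 bytes
⌊500,000,000,000 / 2,548,039.68⌋ = 196,229

196,229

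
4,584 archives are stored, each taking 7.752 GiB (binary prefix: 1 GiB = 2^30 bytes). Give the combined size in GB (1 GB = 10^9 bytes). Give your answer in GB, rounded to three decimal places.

38,155.596 GB

Total = 4,584 × 7.752 GiB = 35535.168 GiB
= 35535.168 × 1,073,741,824 bytes = 38,155,596,104,466.432 bytes
1 GB = 1,000,000,000 bytes
38,155,596,104,466.432 / 1,000,000,000 = 38,155.596 GB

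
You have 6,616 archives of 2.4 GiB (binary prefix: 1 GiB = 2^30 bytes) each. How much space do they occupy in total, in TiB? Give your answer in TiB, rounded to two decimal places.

Total = 6,616 × 2.4 GiB = 15878.4 GiB
= 15878.4 × 1,073,741,824 bytes = 17,049,302,178,201.6 bytes
1 TiB = 1,099,511,627,776 bytes
17,049,302,178,201.6 / 1,099,511,627,776 = 15.51 TiB

15.51 TiB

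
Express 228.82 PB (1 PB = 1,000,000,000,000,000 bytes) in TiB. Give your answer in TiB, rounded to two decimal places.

208,110.58 TiB

228.82 PB × 1,000,000,000,000,000 bytes/PB = 228,820,000,000,000,000 bytes
1 TiB = 2^40 bytes = 1,099,511,627,776 bytes
228,820,000,000,000,000 / 1,099,511,627,776 = 208,110.58 TiB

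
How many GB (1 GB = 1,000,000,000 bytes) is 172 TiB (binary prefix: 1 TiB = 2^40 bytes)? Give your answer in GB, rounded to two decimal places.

172 TiB = 172 × 2^40 bytes = 189,115,999,977,472 bytes
1 GB = 1,000,000,000 bytes
189,115,999,977,472 / 1,000,000,000 = 189,116.00 GB

189,116.00 GB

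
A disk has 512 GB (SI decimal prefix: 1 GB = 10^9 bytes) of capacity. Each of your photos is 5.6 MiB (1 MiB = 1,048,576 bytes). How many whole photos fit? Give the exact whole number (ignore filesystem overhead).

Capacity: 512 GB = 512,000,000,000 bytes
Per item: 5.6 MiB = 5,872,025.6 bytes
⌊512,000,000,000 / 5,872,025.6⌋ = 87,193

87,193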